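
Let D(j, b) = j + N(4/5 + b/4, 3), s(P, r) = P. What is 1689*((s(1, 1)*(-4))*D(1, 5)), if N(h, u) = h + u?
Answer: -204369/5 ≈ -40874.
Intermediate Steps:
D(j, b) = 19/5 + j + b/4 (D(j, b) = j + ((4/5 + b/4) + 3) = j + (19/5 + b/4) = 19/5 + j + b/4)
1689*((s(1, 1)*(-4))*D(1, 5)) = 1689*((1*(-4))*(19/5 + 1 + (1/4)*5)) = 1689*(-4*(19/5 + 1 + 5/4)) = 1689*(-4*121/20) = 1689*(-121/5) = -204369/5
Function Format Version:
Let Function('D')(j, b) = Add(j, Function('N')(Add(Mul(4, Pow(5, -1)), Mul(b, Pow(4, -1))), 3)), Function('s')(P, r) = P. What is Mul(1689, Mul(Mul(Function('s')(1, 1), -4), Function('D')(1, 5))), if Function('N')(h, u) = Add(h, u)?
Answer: Rational(-204369, 5) ≈ -40874.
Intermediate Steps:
Function('D')(j, b) = Add(Rational(19, 5), j, Mul(Rational(1, 4), b)) (Function('D')(j, b) = Add(j, Add(Add(Mul(4, Pow(5, -1)), Mul(b, Pow(4, -1))), 3)) = Add(j, Add(Add(Mul(4, Rational(1, 5)), Mul(b, Rational(1, 4))), 3)) = Add(j, Add(Add(Rational(4, 5), Mul(Rational(1, 4), b)), 3)) = Add(j, Add(Rational(19, 5), Mul(Rational(1, 4), b))) = Add(Rational(19, 5), j, Mul(Rational(1, 4), b)))
Mul(1689, Mul(Mul(Function('s')(1, 1), -4), Function('D')(1, 5))) = Mul(1689, Mul(Mul(1, -4), Add(Rational(19, 5), 1, Mul(Rational(1, 4), 5)))) = Mul(1689, Mul(-4, Add(Rational(19, 5), 1, Rational(5, 4)))) = Mul(1689, Mul(-4, Rational(121, 20))) = Mul(1689, Rational(-121, 5)) = Rational(-204369, 5)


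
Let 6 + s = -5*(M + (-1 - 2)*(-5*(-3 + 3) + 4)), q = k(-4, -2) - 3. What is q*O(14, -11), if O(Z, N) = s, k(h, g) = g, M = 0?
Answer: -270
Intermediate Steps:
q = -5 (q = -2 - 3 = -5)
s = 54 (s = -6 - 5*(0 + (-1 - 2)*(-5*(-3 + 3) + 4)) = -6 - 5*(0 - 3*(-5*0 + 4)) = -6 - 5*(0 - 3*(0 + 4)) = -6 - 5*(0 - 3*4) = -6 - 5*(0 - 12) = -6 - 5*(-12) = -6 + 60 = 54)
O(Z, N) = 54
q*O(14, -11) = -5*54 = -270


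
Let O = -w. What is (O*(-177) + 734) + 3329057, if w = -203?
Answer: 3293860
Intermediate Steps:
O = 203 (O = -1*(-203) = 203)
(O*(-177) + 734) + 3329057 = (203*(-177) + 734) + 3329057 = (-35931 + 734) + 3329057 = -35197 + 3329057 = 3293860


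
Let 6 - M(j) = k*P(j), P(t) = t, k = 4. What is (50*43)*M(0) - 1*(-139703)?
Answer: 152603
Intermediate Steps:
M(j) = 6 - 4*j
(50*43)*M(0) - 1*(-139703) = (50*43)*(6 - 4*0) - 1*(-139703) = 2150*(6 + 0) + 139703 = 2150*6 + 139703 = 12900 + 139703 = 152603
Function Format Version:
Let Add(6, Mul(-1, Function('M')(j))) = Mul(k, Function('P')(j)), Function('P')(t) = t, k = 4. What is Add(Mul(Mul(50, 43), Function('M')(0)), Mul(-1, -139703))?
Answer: 152603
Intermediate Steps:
Function('M')(j) = Add(6, Mul(-4, j)) (Function('M')(j) = Add(6, Mul(-1, Mul(4, j))) = Add(6, Mul(-4, j)))
Add(Mul(Mul(50, 43), Function('M')(0)), Mul(-1, -139703)) = Add(Mul(Mul(50, 43), Add(6, Mul(-4, 0))), Mul(-1, -139703)) = Add(Mul(2150, Add(6, 0)), 139703) = Add(Mul(2150, 6), 139703) = Add(12900, 139703) = 152603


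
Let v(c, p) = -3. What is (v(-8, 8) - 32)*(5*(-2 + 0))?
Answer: 350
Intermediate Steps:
(v(-8, 8) - 32)*(5*(-2 + 0)) = (-3 - 32)*(5*(-2 + 0)) = -175*(-2) = -35*(-10) = 350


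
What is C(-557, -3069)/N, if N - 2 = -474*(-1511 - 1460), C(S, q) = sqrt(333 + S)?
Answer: I*sqrt(14)/352064 ≈ 1.0628e-5*I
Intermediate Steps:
N = 1408256 (N = 2 - 474*(-1511 - 1460) = 2 - 474*(-2971) = 2 + 1408254 = 1408256)
C(-557, -3069)/N = sqrt(333 - 557)/1408256 = sqrt(-224)*(1/1408256) = (4*I*sqrt(14))*(1/1408256) = I*sqrt(14)/352064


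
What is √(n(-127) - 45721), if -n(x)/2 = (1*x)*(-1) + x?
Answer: I*√45721 ≈ 213.82*I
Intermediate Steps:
n(x) = 0 (n(x) = -2*((1*x)*(-1) + x) = -2*(x*(-1) + x) = -2*(-x + x) = -2*0 = 0)
√(n(-127) - 45721) = √(0 - 45721) = √(-45721) = I*√45721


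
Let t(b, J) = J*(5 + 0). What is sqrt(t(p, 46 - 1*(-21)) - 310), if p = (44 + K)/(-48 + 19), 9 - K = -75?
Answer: 5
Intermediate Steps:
K = 84 (K = 9 - 1*(-75) = 9 + 75 = 84)
p = -128/29 (p = (44 + 84)/(-48 + 19) = 128/(-29) = 128*(-1/29) = -128/29 ≈ -4.4138)
t(b, J) = 5*J (t(b, J) = J*5 = 5*J)
sqrt(t(p, 46 - 1*(-21)) - 310) = sqrt(5*(46 - 1*(-21)) - 310) = sqrt(5*(46 + 21) - 310) = sqrt(5*67 - 310) = sqrt(335 - 310) = sqrt(25) = 5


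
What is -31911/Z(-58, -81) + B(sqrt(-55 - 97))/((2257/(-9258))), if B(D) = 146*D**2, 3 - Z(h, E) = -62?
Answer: 13282456713/146705 ≈ 90539.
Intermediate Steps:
Z(h, E) = 65 (Z(h, E) = 3 - 1*(-62) = 3 + 62 = 65)
-31911/Z(-58, -81) + B(sqrt(-55 - 97))/((2257/(-9258))) = -31911/65 + (146*(sqrt(-55 - 97))**2)/((2257/(-9258))) = -31911*1/65 + (146*(sqrt(-152))**2)/((2257*(-1/9258))) = -31911/65 + (146*(2*I*sqrt(38))**2)/(-2257/9258) = -31911/65 + (146*(-152))*(-9258/2257) = -31911/65 - 22192*(-9258/2257) = -31911/65 + 205453536/2257 = 13282456713/146705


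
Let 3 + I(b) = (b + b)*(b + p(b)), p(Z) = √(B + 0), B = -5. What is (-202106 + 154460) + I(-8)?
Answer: -47521 - 16*I*√5 ≈ -47521.0 - 35.777*I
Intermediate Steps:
p(Z) = I*√5 (p(Z) = √(-5 + 0) = √(-5) = I*√5)
I(b) = -3 + 2*b*(b + I*√5) (I(b) = -3 + (b + b)*(b + I*√5) = -3 + (2*b)*(b + I*√5) = -3 + 2*b*(b + I*√5))
(-202106 + 154460) + I(-8) = (-202106 + 154460) + (-3 + 2*(-8)² + 2*I*(-8)*√5) = -47646 + (-3 + 2*64 - 16*I*√5) = -47646 + (-3 + 128 - 16*I*√5) = -47646 + (125 - 16*I*√5) = -47521 - 16*I*√5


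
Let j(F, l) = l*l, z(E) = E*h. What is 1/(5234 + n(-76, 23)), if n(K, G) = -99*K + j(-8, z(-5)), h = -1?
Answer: 1/12783 ≈ 7.8229e-5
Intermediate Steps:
z(E) = -E (z(E) = E*(-1) = -E)
j(F, l) = l²
n(K, G) = 25 - 99*K (n(K, G) = -99*K + (-1*(-5))² = -99*K + 5² = -99*K + 25 = 25 - 99*K)
1/(5234 + n(-76, 23)) = 1/(5234 + (25 - 99*(-76))) = 1/(5234 + (25 + 7524)) = 1/(5234 + 7549) = 1/12783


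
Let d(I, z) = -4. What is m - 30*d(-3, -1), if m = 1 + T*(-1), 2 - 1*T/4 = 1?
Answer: 117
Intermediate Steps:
T = 4 (T = 8 - 4*1 = 8 - 4 = 4)
m = -3 (m = 1 + 4*(-1) = 1 - 4 = -3)
m - 30*d(-3, -1) = -3 - 30*(-4) = -3 + 120 = 117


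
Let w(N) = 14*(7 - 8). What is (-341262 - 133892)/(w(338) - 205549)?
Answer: 475154/205563 ≈ 2.3115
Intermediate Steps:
w(N) = -14 (w(N) = 14*(-1) = -14)
(-341262 - 133892)/(w(338) - 205549) = (-341262 - 133892)/(-14 - 205549) = -475154/(-205563) = -475154*(-1/205563) = 475154/205563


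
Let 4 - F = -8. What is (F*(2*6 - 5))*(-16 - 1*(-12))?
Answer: -336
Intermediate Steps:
F = 12 (F = 4 - 1*(-8) = 4 + 8 = 12)
(F*(2*6 - 5))*(-16 - 1*(-12)) = (12*(2*6 - 5))*(-16 - 1*(-12)) = (12*(12 - 5))*(-16 + 12) = (12*7)*(-4) = 84*(-4) = -336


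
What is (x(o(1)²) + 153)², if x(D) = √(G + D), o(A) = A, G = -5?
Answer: 23405 + 612*I ≈ 23405.0 + 612.0*I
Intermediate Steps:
x(D) = √(-5 + D)
(x(o(1)²) + 153)² = (√(-5 + 1²) + 153)² = (√(-5 + 1) + 153)² = (√(-4) + 153)² = (2*I + 153)² = (153 + 2*I)²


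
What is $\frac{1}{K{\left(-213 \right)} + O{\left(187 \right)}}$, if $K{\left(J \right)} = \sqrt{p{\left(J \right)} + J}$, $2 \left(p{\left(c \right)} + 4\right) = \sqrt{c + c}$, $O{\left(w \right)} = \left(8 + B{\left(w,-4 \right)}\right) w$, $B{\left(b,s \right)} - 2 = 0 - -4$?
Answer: $\frac{2}{5236 + \sqrt{2} \sqrt{-434 + i \sqrt{426}}} \approx 0.00038191 - 2.1492 \cdot 10^{-6} i$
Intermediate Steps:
$B{\left(b,s \right)} = 6$ ($B{\left(b,s \right)} = 2 + \left(0 - -4\right) = 2 + \left(0 + 4\right) = 2 + 4 = 6$)
$O{\left(w \right)} = 14 w$ ($O{\left(w \right)} = \left(8 + 6\right) w = 14 w$)
$p{\left(c \right)} = -4 + \frac{\sqrt{2} \sqrt{c}}{2}$ ($p{\left(c \right)} = -4 + \frac{\sqrt{c + c}}{2} = -4 + \frac{\sqrt{2 c}}{2} = -4 + \frac{\sqrt{2} \sqrt{c}}{2}$)
$K{\left(J \right)} = \sqrt{-4 + J + \frac{\sqrt{2} \sqrt{J}}{2}}$ ($K{\left(J \right)} = \sqrt{\left(-4 + \frac{\sqrt{2} \sqrt{J}}{2}\right) + J} = \sqrt{-4 + J + \frac{\sqrt{2} \sqrt{J}}{2}}$)
$\frac{1}{K{\left(-213 \right)} + O{\left(187 \right)}} = \frac{1}{\frac{\sqrt{-16 + 4 \left(-213\right) + 2 \sqrt{2} \sqrt{-213}}}{2} + 14 \cdot 187} = \frac{1}{\frac{\sqrt{-16 - 852 + 2 \sqrt{2} i \sqrt{213}}}{2} + 2618} = \frac{1}{\frac{\sqrt{-16 - 852 + 2 i \sqrt{426}}}{2} + 2618} = \frac{1}{\frac{\sqrt{-868 + 2 i \sqrt{426}}}{2} + 2618} = \frac{1}{2618 + \frac{\sqrt{-868 + 2 i \sqrt{426}}}{2}}$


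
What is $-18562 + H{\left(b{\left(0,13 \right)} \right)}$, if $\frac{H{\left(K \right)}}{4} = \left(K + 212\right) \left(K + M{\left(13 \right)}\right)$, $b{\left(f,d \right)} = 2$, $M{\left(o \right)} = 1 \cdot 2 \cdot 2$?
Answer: $-13426$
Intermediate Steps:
$M{\left(o \right)} = 4$ ($M{\left(o \right)} = 2 \cdot 2 = 4$)
$H{\left(K \right)} = 4 \left(4 + K\right) \left(212 + K\right)$ ($H{\left(K \right)} = 4 \left(K + 212\right) \left(K + 4\right) = 4 \left(212 + K\right) \left(4 + K\right) = 4 \left(4 + K\right) \left(212 + K\right)$)
$-18562 + H{\left(b{\left(0,13 \right)} \right)} = -18562 + \left(3392 + 4 \cdot 2^{2} + 864 \cdot 2\right) = -18562 + \left(3392 + 4 \cdot 4 + 1728\right) = -18562 + \left(3392 + 16 + 1728\right) = -18562 + 5136 = -13426$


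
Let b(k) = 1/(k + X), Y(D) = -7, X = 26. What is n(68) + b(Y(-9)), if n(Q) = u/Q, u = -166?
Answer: -1543/646 ≈ -2.3885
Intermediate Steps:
b(k) = 1/(26 + k) (b(k) = 1/(k + 26) = 1/(26 + k))
n(Q) = -166/Q
n(68) + b(Y(-9)) = -166/68 + 1/(26 - 7) = -166*1/68 + 1/19 = -83/34 + 1/19 = -1543/646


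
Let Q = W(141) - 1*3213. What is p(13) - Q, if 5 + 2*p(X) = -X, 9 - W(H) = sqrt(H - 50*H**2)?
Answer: 3195 + I*sqrt(993909) ≈ 3195.0 + 996.95*I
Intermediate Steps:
W(H) = 9 - sqrt(H - 50*H**2)
p(X) = -5/2 - X/2 (p(X) = -5/2 + (-X)/2 = -5/2 - X/2)
Q = -3204 - I*sqrt(993909) (Q = (9 - sqrt(-1*141*(-1 + 50*141))) - 1*3213 = (9 - sqrt(-1*141*(-1 + 7050))) - 3213 = (9 - sqrt(-1*141*7049)) - 3213 = (9 - sqrt(-993909)) - 3213 = (9 - I*sqrt(993909)) - 3213 = -3204 - I*sqrt(993909) ≈ -3204.0 - 996.95*I)
p(13) - Q = (-5/2 - 1/2*13) - (-3204 - I*sqrt(993909)) = (-5/2 - 13/2) + (3204 + I*sqrt(993909)) = -9 + (3204 + I*sqrt(993909)) = 3195 + I*sqrt(993909)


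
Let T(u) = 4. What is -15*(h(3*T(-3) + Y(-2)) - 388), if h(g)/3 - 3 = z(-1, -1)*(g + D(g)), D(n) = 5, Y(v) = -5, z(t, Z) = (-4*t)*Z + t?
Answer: 8385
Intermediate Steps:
z(t, Z) = t - 4*Z*t (z(t, Z) = -4*Z*t + t = t - 4*Z*t)
h(g) = -66 - 15*g (h(g) = 9 + 3*((-(1 - 4*(-1)))*(g + 5)) = 9 + 3*((-(1 + 4))*(5 + g)) = 9 + 3*((-1*5)*(5 + g)) = 9 + 3*(-5*(5 + g)) = 9 + 3*(-25 - 5*g) = 9 + (-75 - 15*g) = -66 - 15*g)
-15*(h(3*T(-3) + Y(-2)) - 388) = -15*((-66 - 15*(3*4 - 5)) - 388) = -15*((-66 - 15*(12 - 5)) - 388) = -15*((-66 - 15*7) - 388) = -15*((-66 - 105) - 388) = -15*(-171 - 388) = -15*(-559) = 8385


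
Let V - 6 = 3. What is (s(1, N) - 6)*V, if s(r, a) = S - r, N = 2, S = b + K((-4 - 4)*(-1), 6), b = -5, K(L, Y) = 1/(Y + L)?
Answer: -1503/14 ≈ -107.36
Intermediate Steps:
K(L, Y) = 1/(L + Y)
S = -69/14 (S = -5 + 1/((-4 - 4)*(-1) + 6) = -5 + 1/(-8*(-1) + 6) = -5 + 1/(8 + 6) = -5 + 1/14 = -69/14 ≈ -4.9286)
V = 9 (V = 6 + 3 = 9)
s(r, a) = -69/14 - r
(s(1, N) - 6)*V = ((-69/14 - 1*1) - 6)*9 = ((-69/14 - 1) - 6)*9 = (-83/14 - 6)*9 = -167/14*9 = -1503/14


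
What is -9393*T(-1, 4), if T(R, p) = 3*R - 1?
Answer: 37572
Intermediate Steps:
T(R, p) = -1 + 3*R
-9393*T(-1, 4) = -9393*(-1 + 3*(-1)) = -9393*(-1 - 3) = -9393*(-4) = 37572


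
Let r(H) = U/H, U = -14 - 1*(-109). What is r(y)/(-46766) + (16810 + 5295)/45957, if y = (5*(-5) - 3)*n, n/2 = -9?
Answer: 173670632935/361069810416 ≈ 0.48099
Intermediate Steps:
n = -18 (n = 2*(-9) = -18)
U = 95 (U = -14 + 109 = 95)
y = 504 (y = (5*(-5) - 3)*(-18) = (-25 - 3)*(-18) = -28*(-18) = 504)
r(H) = 95/H
r(y)/(-46766) + (16810 + 5295)/45957 = (95/504)/(-46766) + (16810 + 5295)/45957 = (95*(1/504))*(-1/46766) + 22105*(1/45957) = (95/504)*(-1/46766) + 22105/45957 = -95/23570064 + 22105/45957 = 173670632935/361069810416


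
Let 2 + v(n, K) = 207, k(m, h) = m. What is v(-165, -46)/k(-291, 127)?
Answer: -205/291 ≈ -0.70447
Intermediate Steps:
v(n, K) = 205 (v(n, K) = -2 + 207 = 205)
v(-165, -46)/k(-291, 127) = 205/(-291) = 205*(-1/291) = -205/291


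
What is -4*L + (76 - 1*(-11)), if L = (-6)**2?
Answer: -57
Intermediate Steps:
L = 36
-4*L + (76 - 1*(-11)) = -4*36 + (76 - 1*(-11)) = -144 + (76 + 11) = -144 + 87 = -57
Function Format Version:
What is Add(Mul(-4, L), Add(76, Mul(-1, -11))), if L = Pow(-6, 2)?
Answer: -57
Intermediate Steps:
L = 36
Add(Mul(-4, L), Add(76, Mul(-1, -11))) = Add(Mul(-4, 36), Add(76, Mul(-1, -11))) = Add(-144, Add(76, 11)) = Add(-144, 87) = -57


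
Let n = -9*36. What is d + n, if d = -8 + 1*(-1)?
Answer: -333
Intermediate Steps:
d = -9 (d = -8 - 1 = -9)
n = -324
d + n = -9 - 324 = -333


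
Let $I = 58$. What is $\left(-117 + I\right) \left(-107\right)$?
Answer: $6313$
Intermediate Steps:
$\left(-117 + I\right) \left(-107\right) = \left(-117 + 58\right) \left(-107\right) = \left(-59\right) \left(-107\right) = 6313$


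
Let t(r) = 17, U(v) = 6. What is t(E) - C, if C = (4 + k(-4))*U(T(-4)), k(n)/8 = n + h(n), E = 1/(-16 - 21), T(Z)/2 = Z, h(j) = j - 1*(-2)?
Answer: 281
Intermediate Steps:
h(j) = 2 + j (h(j) = j + 2 = 2 + j)
T(Z) = 2*Z
E = -1/37 (E = 1/(-37) = -1/37 ≈ -0.027027)
k(n) = 16 + 16*n (k(n) = 8*(n + (2 + n)) = 8*(2 + 2*n) = 16 + 16*n)
C = -264 (C = (4 + (16 + 16*(-4)))*6 = (4 + (16 - 64))*6 = (4 - 48)*6 = -44*6 = -264)
t(E) - C = 17 - 1*(-264) = 17 + 264 = 281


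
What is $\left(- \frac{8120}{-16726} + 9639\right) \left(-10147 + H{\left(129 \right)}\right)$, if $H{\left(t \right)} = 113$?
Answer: $- \frac{808891080578}{8363} \approx -9.6723 \cdot 10^{7}$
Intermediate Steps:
$\left(- \frac{8120}{-16726} + 9639\right) \left(-10147 + H{\left(129 \right)}\right) = \left(- \frac{8120}{-16726} + 9639\right) \left(-10147 + 113\right) = \left(\left(-8120\right) \left(- \frac{1}{16726}\right) + 9639\right) \left(-10034\right) = \left(\frac{4060}{8363} + 9639\right) \left(-10034\right) = \frac{80615017}{8363} \left(-10034\right) = - \frac{808891080578}{8363}$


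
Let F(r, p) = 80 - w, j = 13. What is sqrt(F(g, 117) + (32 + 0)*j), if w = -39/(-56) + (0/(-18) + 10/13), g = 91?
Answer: sqrt(65523822)/364 ≈ 22.238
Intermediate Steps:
w = 1067/728 (w = -39*(-1/56) + (0*(-1/18) + 10*(1/13)) = 39/56 + (0 + 10/13) = 39/56 + 10/13 = 1067/728 ≈ 1.4657)
F(r, p) = 57173/728 (F(r, p) = 80 - 1*1067/728 = 80 - 1067/728 = 57173/728)
sqrt(F(g, 117) + (32 + 0)*j) = sqrt(57173/728 + (32 + 0)*13) = sqrt(57173/728 + 32*13) = sqrt(57173/728 + 416) = sqrt(360021/728) = sqrt(65523822)/364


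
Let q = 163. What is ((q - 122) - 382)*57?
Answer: -19437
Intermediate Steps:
((q - 122) - 382)*57 = ((163 - 122) - 382)*57 = (41 - 382)*57 = -341*57 = -19437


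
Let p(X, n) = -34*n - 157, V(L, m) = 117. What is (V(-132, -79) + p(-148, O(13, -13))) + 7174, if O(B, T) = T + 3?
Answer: 7474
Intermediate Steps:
O(B, T) = 3 + T
p(X, n) = -157 - 34*n
(V(-132, -79) + p(-148, O(13, -13))) + 7174 = (117 + (-157 - 34*(3 - 13))) + 7174 = (117 + (-157 - 34*(-10))) + 7174 = (117 + (-157 + 340)) + 7174 = (117 + 183) + 7174 = 300 + 7174 = 7474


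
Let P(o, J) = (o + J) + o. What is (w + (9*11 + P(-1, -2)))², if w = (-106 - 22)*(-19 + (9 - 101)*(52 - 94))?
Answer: 242127964225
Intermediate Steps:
P(o, J) = J + 2*o (P(o, J) = (J + o) + o = J + 2*o)
w = -492160 (w = -128*(-19 - 92*(-42)) = -128*(-19 + 3864) = -128*3845 = -492160)
(w + (9*11 + P(-1, -2)))² = (-492160 + (9*11 + (-2 + 2*(-1))))² = (-492160 + (99 + (-2 - 2)))² = (-492160 + (99 - 4))² = (-492160 + 95)² = (-492065)² = 242127964225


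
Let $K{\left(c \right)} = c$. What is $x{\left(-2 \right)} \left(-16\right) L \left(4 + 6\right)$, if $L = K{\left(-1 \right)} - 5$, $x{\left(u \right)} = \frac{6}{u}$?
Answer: $-2880$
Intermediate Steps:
$L = -6$ ($L = -1 - 5 = -6$)
$x{\left(-2 \right)} \left(-16\right) L \left(4 + 6\right) = \frac{6}{-2} \left(-16\right) \left(- 6 \left(4 + 6\right)\right) = 6 \left(- \frac{1}{2}\right) \left(-16\right) \left(\left(-6\right) 10\right) = \left(-3\right) \left(-16\right) \left(-60\right) = 48 \left(-60\right) = -2880$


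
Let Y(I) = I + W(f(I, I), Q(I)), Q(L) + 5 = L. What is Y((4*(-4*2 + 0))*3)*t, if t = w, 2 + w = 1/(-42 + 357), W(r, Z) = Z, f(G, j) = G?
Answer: 123913/315 ≈ 393.37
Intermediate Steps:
Q(L) = -5 + L
w = -629/315 (w = -2 + 1/(-42 + 357) = -2 + 1/315 = -629/315 ≈ -1.9968)
Y(I) = -5 + 2*I (Y(I) = I + (-5 + I) = -5 + 2*I)
t = -629/315 ≈ -1.9968
Y((4*(-4*2 + 0))*3)*t = (-5 + 2*((4*(-4*2 + 0))*3))*(-629/315) = (-5 + 2*((4*(-8 + 0))*3))*(-629/315) = (-5 + 2*((4*(-8))*3))*(-629/315) = (-5 + 2*(-32*3))*(-629/315) = (-5 + 2*(-96))*(-629/315) = (-5 - 192)*(-629/315) = -197*(-629/315) = 123913/315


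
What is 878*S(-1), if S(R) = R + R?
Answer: -1756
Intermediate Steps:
S(R) = 2*R
878*S(-1) = 878*(2*(-1)) = 878*(-2) = -1756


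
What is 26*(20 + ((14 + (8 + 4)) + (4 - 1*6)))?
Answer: 1144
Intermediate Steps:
26*(20 + ((14 + (8 + 4)) + (4 - 1*6))) = 26*(20 + ((14 + 12) + (4 - 6))) = 26*(20 + (26 - 2)) = 26*(20 + 24) = 26*44 = 1144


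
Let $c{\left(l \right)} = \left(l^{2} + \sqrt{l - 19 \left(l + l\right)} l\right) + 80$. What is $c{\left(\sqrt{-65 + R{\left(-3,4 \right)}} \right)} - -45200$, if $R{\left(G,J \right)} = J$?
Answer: $45219 + \sqrt{37} \cdot 61^{\frac{3}{4}} \left(- i\right)^{\frac{7}{2}} \approx 45313.0 + 93.882 i$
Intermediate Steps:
$c{\left(l \right)} = 80 + l^{2} + l \sqrt{37} \sqrt{- l}$ ($c{\left(l \right)} = \left(l^{2} + \sqrt{l - 19 \cdot 2 l} l\right) + 80 = \left(l^{2} + \sqrt{l - 38 l} l\right) + 80 = \left(l^{2} + \sqrt{- 37 l} l\right) + 80 = \left(l^{2} + \sqrt{37} \sqrt{- l} l\right) + 80 = \left(l^{2} + l \sqrt{37} \sqrt{- l}\right) + 80 = 80 + l^{2} + l \sqrt{37} \sqrt{- l}$)
$c{\left(\sqrt{-65 + R{\left(-3,4 \right)}} \right)} - -45200 = \left(80 + \left(\sqrt{-65 + 4}\right)^{2} - \sqrt{37} \left(- \sqrt{-65 + 4}\right)^{\frac{3}{2}}\right) - -45200 = \left(80 + \left(\sqrt{-61}\right)^{2} - \sqrt{37} \left(- \sqrt{-61}\right)^{\frac{3}{2}}\right) + 45200 = \left(80 + \left(i \sqrt{61}\right)^{2} - \sqrt{37} \left(- i \sqrt{61}\right)^{\frac{3}{2}}\right) + 45200 = \left(80 - 61 - \sqrt{37} \left(- i \sqrt{61}\right)^{\frac{3}{2}}\right) + 45200 = \left(80 - 61 - \sqrt{37} \cdot 61^{\frac{3}{4}} \left(- i\right)^{\frac{3}{2}}\right) + 45200 = \left(19 - \sqrt{37} \cdot 61^{\frac{3}{4}} \left(- i\right)^{\frac{3}{2}}\right) + 45200 = 45219 - \sqrt{37} \cdot 61^{\frac{3}{4}} \left(- i\right)^{\frac{3}{2}}$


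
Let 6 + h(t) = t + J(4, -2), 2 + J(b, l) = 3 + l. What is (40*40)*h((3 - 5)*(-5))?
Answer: 4800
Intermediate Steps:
J(b, l) = 1 + l (J(b, l) = -2 + (3 + l) = 1 + l)
h(t) = -7 + t (h(t) = -6 + (t + (1 - 2)) = -6 + (t - 1) = -6 + (-1 + t) = -7 + t)
(40*40)*h((3 - 5)*(-5)) = (40*40)*(-7 + (3 - 5)*(-5)) = 1600*(-7 - 2*(-5)) = 1600*(-7 + 10) = 1600*3 = 4800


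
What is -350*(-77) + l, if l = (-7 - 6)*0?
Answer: 26950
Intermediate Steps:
l = 0 (l = -13*0 = 0)
-350*(-77) + l = -350*(-77) + 0 = 26950 + 0 = 26950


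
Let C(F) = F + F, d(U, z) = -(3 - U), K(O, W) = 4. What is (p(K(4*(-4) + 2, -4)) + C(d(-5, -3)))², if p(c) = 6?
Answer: 100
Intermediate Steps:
d(U, z) = -3 + U
C(F) = 2*F
(p(K(4*(-4) + 2, -4)) + C(d(-5, -3)))² = (6 + 2*(-3 - 5))² = (6 + 2*(-8))² = (6 - 16)² = (-10)² = 100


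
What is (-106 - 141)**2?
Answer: 61009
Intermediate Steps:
(-106 - 141)**2 = (-247)**2 = 61009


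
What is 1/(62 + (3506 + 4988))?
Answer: 1/8556 ≈ 0.00011688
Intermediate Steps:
1/(62 + (3506 + 4988)) = 1/(62 + 8494) = 1/8556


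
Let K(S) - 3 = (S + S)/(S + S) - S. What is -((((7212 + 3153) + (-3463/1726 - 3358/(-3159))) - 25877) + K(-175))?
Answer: 83607314231/5452434 ≈ 15334.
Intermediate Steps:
K(S) = 4 - S (K(S) = 3 + ((S + S)/(S + S) - S) = 3 + ((2*S)/((2*S)) - S) = 3 + ((2*S)*(1/(2*S)) - S) = 3 + (1 - S) = 4 - S)
-((((7212 + 3153) + (-3463/1726 - 3358/(-3159))) - 25877) + K(-175)) = -((((7212 + 3153) + (-3463/1726 - 3358/(-3159))) - 25877) + (4 - 1*(-175))) = -(((10365 + (-3463*1/1726 - 3358*(-1/3159))) - 25877) + (4 + 175)) = -(((10365 + (-3463/1726 + 3358/3159)) - 25877) + 179) = -(((10365 - 5143709/5452434) - 25877) + 179) = -((56509334701/5452434 - 25877) + 179) = -(-84583299917/5452434 + 179) = -1*(-83607314231/5452434) = 83607314231/5452434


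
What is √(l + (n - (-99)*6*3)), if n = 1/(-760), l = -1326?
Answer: √65846210/380 ≈ 21.354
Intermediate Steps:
n = -1/760 ≈ -0.0013158
√(l + (n - (-99)*6*3)) = √(-1326 + (-1/760 - (-99)*6*3)) = √(-1326 + (-1/760 - (-99)*18)) = √(-1326 + (-1/760 - 1*(-1782))) = √(-1326 + (-1/760 + 1782)) = √(-1326 + 1354319/760) = √(346559/760) = √65846210/380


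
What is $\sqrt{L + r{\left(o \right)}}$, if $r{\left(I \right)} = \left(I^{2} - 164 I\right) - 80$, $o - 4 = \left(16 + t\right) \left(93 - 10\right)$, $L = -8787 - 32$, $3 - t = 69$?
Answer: $\sqrt{17860361} \approx 4226.1$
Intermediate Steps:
$t = -66$ ($t = 3 - 69 = -66$)
$L = -8819$
$o = -4146$ ($o = 4 + \left(16 - 66\right) \left(93 - 10\right) = 4 - 4150 = -4146$)
$r{\left(I \right)} = -80 + I^{2} - 164 I$
$\sqrt{L + r{\left(o \right)}} = \sqrt{-8819 - \left(-679864 - 17189316\right)} = \sqrt{-8819 + \left(-80 + 17189316 + 679944\right)} = \sqrt{-8819 + 17869180} = \sqrt{17860361}$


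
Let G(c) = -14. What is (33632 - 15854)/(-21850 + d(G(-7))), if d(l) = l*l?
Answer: -2963/3609 ≈ -0.82100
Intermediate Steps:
d(l) = l²
(33632 - 15854)/(-21850 + d(G(-7))) = (33632 - 15854)/(-21850 + (-14)²) = 17778/(-21850 + 196) = 17778/(-21654) = 17778*(-1/21654) = -2963/3609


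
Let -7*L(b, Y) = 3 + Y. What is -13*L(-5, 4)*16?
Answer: 208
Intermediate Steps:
L(b, Y) = -3/7 - Y/7 (L(b, Y) = -(3 + Y)/7 = -3/7 - Y/7)
-13*L(-5, 4)*16 = -13*(-3/7 - 1/7*4)*16 = -13*(-3/7 - 4/7)*16 = -13*(-1)*16 = 13*16 = 208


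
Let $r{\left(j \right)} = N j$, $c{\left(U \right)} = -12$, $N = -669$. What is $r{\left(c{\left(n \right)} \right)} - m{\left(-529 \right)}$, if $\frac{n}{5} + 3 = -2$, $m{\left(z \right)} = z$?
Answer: $8557$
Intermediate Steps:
$n = -25$ ($n = -15 + 5 \left(-2\right) = -15 - 10 = -25$)
$r{\left(j \right)} = - 669 j$
$r{\left(c{\left(n \right)} \right)} - m{\left(-529 \right)} = \left(-669\right) \left(-12\right) - -529 = 8028 + 529 = 8557$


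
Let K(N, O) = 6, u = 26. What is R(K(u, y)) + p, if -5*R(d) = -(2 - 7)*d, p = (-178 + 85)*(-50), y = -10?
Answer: 4644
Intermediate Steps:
p = 4650 (p = -93*(-50) = 4650)
R(d) = -d (R(d) = -(-1)*(2 - 7)*d/5 = -(-1)*(-5*d)/5 = -d)
R(K(u, y)) + p = -1*6 + 4650 = -6 + 4650 = 4644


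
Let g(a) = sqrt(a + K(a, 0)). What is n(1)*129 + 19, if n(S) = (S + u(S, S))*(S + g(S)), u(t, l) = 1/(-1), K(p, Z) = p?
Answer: 19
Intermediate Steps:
g(a) = sqrt(2)*sqrt(a) (g(a) = sqrt(a + a) = sqrt(2*a) = sqrt(2)*sqrt(a))
u(t, l) = -1
n(S) = (-1 + S)*(S + sqrt(2)*sqrt(S)) (n(S) = (S - 1)*(S + sqrt(2)*sqrt(S)) = (-1 + S)*(S + sqrt(2)*sqrt(S)))
n(1)*129 + 19 = (1**2 - 1*1 + sqrt(2)*1**(3/2) - sqrt(2)*sqrt(1))*129 + 19 = (1 - 1 + sqrt(2)*1 - 1*sqrt(2)*1)*129 + 19 = (1 - 1 + sqrt(2) - sqrt(2))*129 + 19 = 0*129 + 19 = 0 + 19 = 19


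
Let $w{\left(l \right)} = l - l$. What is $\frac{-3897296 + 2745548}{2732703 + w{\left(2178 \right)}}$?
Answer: $- \frac{383916}{910901} \approx -0.42147$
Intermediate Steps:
$w{\left(l \right)} = 0$
$\frac{-3897296 + 2745548}{2732703 + w{\left(2178 \right)}} = \frac{-3897296 + 2745548}{2732703 + 0} = - \frac{1151748}{2732703} = \left(-1151748\right) \frac{1}{2732703} = - \frac{383916}{910901}$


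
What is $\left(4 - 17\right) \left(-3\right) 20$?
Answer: $780$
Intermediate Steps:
$\left(4 - 17\right) \left(-3\right) 20 = \left(-13\right) \left(-3\right) 20 = 39 \cdot 20 = 780$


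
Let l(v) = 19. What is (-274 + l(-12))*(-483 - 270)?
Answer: 192015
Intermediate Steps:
(-274 + l(-12))*(-483 - 270) = (-274 + 19)*(-483 - 270) = -255*(-753) = 192015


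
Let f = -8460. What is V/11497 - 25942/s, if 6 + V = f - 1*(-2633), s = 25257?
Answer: -445579255/290379729 ≈ -1.5345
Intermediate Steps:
V = -5833 (V = -6 + (-8460 - 1*(-2633)) = -6 + (-8460 + 2633) = -6 - 5827 = -5833)
V/11497 - 25942/s = -5833/11497 - 25942/25257 = -445579255/290379729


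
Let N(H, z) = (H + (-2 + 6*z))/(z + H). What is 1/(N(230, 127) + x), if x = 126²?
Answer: 119/1889574 ≈ 6.2977e-5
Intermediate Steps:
N(H, z) = (-2 + H + 6*z)/(H + z)
x = 15876
1/(N(230, 127) + x) = 1/((-2 + 230 + 6*127)/(230 + 127) + 15876) = 1/((-2 + 230 + 762)/357 + 15876) = 1/((1/357)*990 + 15876) = 1/(330/119 + 15876) = 1/(1889574/119) = 119/1889574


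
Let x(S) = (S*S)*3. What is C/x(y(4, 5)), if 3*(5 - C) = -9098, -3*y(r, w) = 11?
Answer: 9113/121 ≈ 75.314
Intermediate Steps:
y(r, w) = -11/3 (y(r, w) = -1/3*11 = -11/3)
x(S) = 3*S**2 (x(S) = S**2*3 = 3*S**2)
C = 9113/3 (C = 5 - 1/3*(-9098) = 5 + 9098/3 = 9113/3 ≈ 3037.7)
C/x(y(4, 5)) = 9113/(3*((3*(-11/3)**2))) = 9113/(3*((3*(121/9)))) = 9113/(3*(121/3)) = (9113/3)*(3/121) = 9113/121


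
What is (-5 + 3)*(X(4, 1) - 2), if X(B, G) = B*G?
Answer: -4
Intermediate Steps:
(-5 + 3)*(X(4, 1) - 2) = (-5 + 3)*(4*1 - 2) = -2*(4 - 2) = -2*2 = -4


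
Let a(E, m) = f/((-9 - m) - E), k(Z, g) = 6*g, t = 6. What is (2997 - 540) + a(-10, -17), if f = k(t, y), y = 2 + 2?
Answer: 7375/3 ≈ 2458.3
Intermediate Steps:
y = 4
f = 24 (f = 6*4 = 24)
a(E, m) = 24/(-9 - E - m) (a(E, m) = 24/((-9 - m) - E) = 24/(-9 - E - m))
(2997 - 540) + a(-10, -17) = (2997 - 540) - 24/(9 - 10 - 17) = 2457 - 24/(-18) = 2457 - 24*(-1/18) = 2457 + 4/3 = 7375/3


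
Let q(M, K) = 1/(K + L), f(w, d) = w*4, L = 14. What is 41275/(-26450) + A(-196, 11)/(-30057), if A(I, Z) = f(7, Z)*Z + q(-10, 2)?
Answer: -133200099/84800816 ≈ -1.5707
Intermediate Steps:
f(w, d) = 4*w
q(M, K) = 1/(14 + K) (q(M, K) = 1/(K + 14) = 1/(14 + K))
A(I, Z) = 1/16 + 28*Z (A(I, Z) = (4*7)*Z + 1/(14 + 2) = 28*Z + 1/16 = 1/16 + 28*Z)
41275/(-26450) + A(-196, 11)/(-30057) = 41275/(-26450) + (1/16 + 28*11)/(-30057) = 41275*(-1/26450) + (1/16 + 308)*(-1/30057) = -1651/1058 + (4929/16)*(-1/30057) = -1651/1058 - 1643/160304 = -133200099/84800816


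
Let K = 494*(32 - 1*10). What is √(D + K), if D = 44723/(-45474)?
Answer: √22471736925066/45474 ≈ 104.24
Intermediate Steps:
K = 10868 (K = 494*(32 - 10) = 494*22 = 10868)
D = -44723/45474 (D = 44723*(-1/45474) = -44723/45474 ≈ -0.98349)
√(D + K) = √(-44723/45474 + 10868) = √(494166709/45474) = √22471736925066/45474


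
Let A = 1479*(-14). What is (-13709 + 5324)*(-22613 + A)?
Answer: 363229815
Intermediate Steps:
A = -20706
(-13709 + 5324)*(-22613 + A) = (-13709 + 5324)*(-22613 - 20706) = -8385*(-43319) = 363229815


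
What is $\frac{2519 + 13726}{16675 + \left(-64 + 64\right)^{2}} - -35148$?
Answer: $\frac{117221829}{3335} \approx 35149.0$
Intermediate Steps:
$\frac{2519 + 13726}{16675 + \left(-64 + 64\right)^{2}} - -35148 = \frac{16245}{16675 + 0^{2}} + 35148 = \frac{16245}{16675 + 0} + 35148 = \frac{16245}{16675} + 35148 = 16245 \cdot \frac{1}{16675} + 35148 = \frac{3249}{3335} + 35148 = \frac{117221829}{3335}$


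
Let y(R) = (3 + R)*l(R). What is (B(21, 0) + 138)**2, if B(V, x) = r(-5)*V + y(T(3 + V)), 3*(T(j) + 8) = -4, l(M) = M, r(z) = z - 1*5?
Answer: 13456/81 ≈ 166.12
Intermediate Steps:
r(z) = -5 + z (r(z) = z - 5 = -5 + z)
T(j) = -28/3 (T(j) = -8 + (1/3)*(-4) = -8 - 4/3 = -28/3)
y(R) = R*(3 + R) (y(R) = (3 + R)*R = R*(3 + R))
B(V, x) = 532/9 - 10*V (B(V, x) = (-5 - 5)*V - 28*(3 - 28/3)/3 = -10*V - 28/3*(-19/3) = -10*V + 532/9 = 532/9 - 10*V)
(B(21, 0) + 138)**2 = ((532/9 - 10*21) + 138)**2 = ((532/9 - 210) + 138)**2 = (-1358/9 + 138)**2 = (-116/9)**2 = 13456/81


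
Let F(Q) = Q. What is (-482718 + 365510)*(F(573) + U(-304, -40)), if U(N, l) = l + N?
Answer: -26840632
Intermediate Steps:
U(N, l) = N + l
(-482718 + 365510)*(F(573) + U(-304, -40)) = (-482718 + 365510)*(573 + (-304 - 40)) = -117208*(573 - 344) = -117208*229 = -26840632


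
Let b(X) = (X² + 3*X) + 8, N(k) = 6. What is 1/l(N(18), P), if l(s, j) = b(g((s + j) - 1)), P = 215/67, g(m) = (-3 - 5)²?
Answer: 1/4296 ≈ 0.00023277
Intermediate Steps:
g(m) = 64 (g(m) = (-8)² = 64)
P = 215/67 (P = 215*(1/67) = 215/67 ≈ 3.2090)
b(X) = 8 + X² + 3*X
l(s, j) = 4296 (l(s, j) = 8 + 64² + 3*64 = 8 + 4096 + 192 = 4296)
1/l(N(18), P) = 1/4296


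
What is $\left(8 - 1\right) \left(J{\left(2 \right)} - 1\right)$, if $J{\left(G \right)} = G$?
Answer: $7$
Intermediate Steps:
$\left(8 - 1\right) \left(J{\left(2 \right)} - 1\right) = \left(8 - 1\right) \left(2 - 1\right) = \left(8 - 1\right) 1 = 7 \cdot 1 = 7$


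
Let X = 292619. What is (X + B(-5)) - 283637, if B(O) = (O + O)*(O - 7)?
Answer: 9102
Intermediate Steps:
B(O) = 2*O*(-7 + O) (B(O) = (2*O)*(-7 + O) = 2*O*(-7 + O))
(X + B(-5)) - 283637 = (292619 + 2*(-5)*(-7 - 5)) - 283637 = (292619 + 2*(-5)*(-12)) - 283637 = (292619 + 120) - 283637 = 292739 - 283637 = 9102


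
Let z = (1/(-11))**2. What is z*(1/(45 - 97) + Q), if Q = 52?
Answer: 2703/6292 ≈ 0.42959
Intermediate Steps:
z = 1/121 (z = (-1/11)**2 = 1/121 ≈ 0.0082645)
z*(1/(45 - 97) + Q) = (1/(45 - 97) + 52)/121 = (1/(-52) + 52)/121 = (-1/52 + 52)/121 = (1/121)*(2703/52) = 2703/6292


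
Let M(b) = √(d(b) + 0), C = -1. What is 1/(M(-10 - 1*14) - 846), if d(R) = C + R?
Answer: -846/715741 - 5*I/715741 ≈ -0.001182 - 6.9858e-6*I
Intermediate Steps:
d(R) = -1 + R
M(b) = √(-1 + b) (M(b) = √((-1 + b) + 0) = √(-1 + b))
1/(M(-10 - 1*14) - 846) = 1/(√(-1 + (-10 - 1*14)) - 846) = 1/(√(-1 + (-10 - 14)) - 846) = 1/(√(-1 - 24) - 846) = 1/(√(-25) - 846) = 1/(5*I - 846) = 1/(-846 + 5*I) = (-846 - 5*I)/715741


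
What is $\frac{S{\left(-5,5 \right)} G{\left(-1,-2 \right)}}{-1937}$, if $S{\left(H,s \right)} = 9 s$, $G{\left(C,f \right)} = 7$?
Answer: $- \frac{315}{1937} \approx -0.16262$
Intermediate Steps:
$\frac{S{\left(-5,5 \right)} G{\left(-1,-2 \right)}}{-1937} = \frac{9 \cdot 5 \cdot 7}{-1937} = 45 \cdot 7 \left(- \frac{1}{1937}\right) = 315 \left(- \frac{1}{1937}\right) = - \frac{315}{1937}$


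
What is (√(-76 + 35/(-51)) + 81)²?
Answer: (4131 + I*√199461)²/2601 ≈ 6484.3 + 1418.6*I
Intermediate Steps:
(√(-76 + 35/(-51)) + 81)² = (√(-76 + 35*(-1/51)) + 81)² = (√(-76 - 35/51) + 81)² = (√(-3911/51) + 81)² = (I*√199461/51 + 81)² = (81 + I*√199461/51)²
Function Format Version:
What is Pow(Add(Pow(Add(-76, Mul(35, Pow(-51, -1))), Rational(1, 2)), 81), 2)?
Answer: Mul(Rational(1, 2601), Pow(Add(4131, Mul(I, Pow(199461, Rational(1, 2)))), 2)) ≈ Add(6484.3, Mul(1418.6, I))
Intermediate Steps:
Pow(Add(Pow(Add(-76, Mul(35, Pow(-51, -1))), Rational(1, 2)), 81), 2) = Pow(Add(Pow(Add(-76, Mul(35, Rational(-1, 51))), Rational(1, 2)), 81), 2) = Pow(Add(Pow(Add(-76, Rational(-35, 51)), Rational(1, 2)), 81), 2) = Pow(Add(Pow(Rational(-3911, 51), Rational(1, 2)), 81), 2) = Pow(Add(Mul(Rational(1, 51), I, Pow(199461, Rational(1, 2))), 81), 2) = Pow(Add(81, Mul(Rational(1, 51), I, Pow(199461, Rational(1, 2)))), 2)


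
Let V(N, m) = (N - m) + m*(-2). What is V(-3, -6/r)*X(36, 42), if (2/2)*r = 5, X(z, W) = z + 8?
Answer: 132/5 ≈ 26.400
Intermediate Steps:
X(z, W) = 8 + z
r = 5
V(N, m) = N - 3*m (V(N, m) = (N - m) - 2*m = N - 3*m)
V(-3, -6/r)*X(36, 42) = (-3 - (-18)/5)*(8 + 36) = (-3 - (-18)/5)*44 = (-3 - 3*(-6/5))*44 = (-3 + 18/5)*44 = (⅗)*44 = 132/5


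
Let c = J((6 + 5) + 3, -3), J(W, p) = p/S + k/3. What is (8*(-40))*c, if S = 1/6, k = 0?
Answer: 5760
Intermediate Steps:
S = ⅙ ≈ 0.16667
J(W, p) = 6*p (J(W, p) = p/(⅙) + 0/3 = p*6 + 0*(⅓) = 6*p + 0 = 6*p)
c = -18 (c = 6*(-3) = -18)
(8*(-40))*c = (8*(-40))*(-18) = -320*(-18) = 5760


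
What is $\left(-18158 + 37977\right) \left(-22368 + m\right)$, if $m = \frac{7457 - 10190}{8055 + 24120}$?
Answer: $- \frac{4754532734309}{10725} \approx -4.4331 \cdot 10^{8}$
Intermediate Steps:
$m = - \frac{911}{10725}$ ($m = - \frac{2733}{32175} = \left(-2733\right) \frac{1}{32175} = - \frac{911}{10725} \approx -0.084942$)
$\left(-18158 + 37977\right) \left(-22368 + m\right) = \left(-18158 + 37977\right) \left(-22368 - \frac{911}{10725}\right) = 19819 \left(- \frac{239897711}{10725}\right) = - \frac{4754532734309}{10725}$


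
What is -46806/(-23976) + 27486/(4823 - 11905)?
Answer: -27293687/14149836 ≈ -1.9289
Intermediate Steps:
-46806/(-23976) + 27486/(4823 - 11905) = -46806*(-1/23976) + 27486/(-7082) = 7801/3996 + 27486*(-1/7082) = 7801/3996 - 13743/3541 = -27293687/14149836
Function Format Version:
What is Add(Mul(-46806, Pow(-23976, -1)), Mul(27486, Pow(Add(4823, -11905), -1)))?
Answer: Rational(-27293687, 14149836) ≈ -1.9289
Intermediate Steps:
Add(Mul(-46806, Pow(-23976, -1)), Mul(27486, Pow(Add(4823, -11905), -1))) = Add(Mul(-46806, Rational(-1, 23976)), Mul(27486, Pow(-7082, -1))) = Add(Rational(7801, 3996), Mul(27486, Rational(-1, 7082))) = Add(Rational(7801, 3996), Rational(-13743, 3541)) = Rational(-27293687, 14149836)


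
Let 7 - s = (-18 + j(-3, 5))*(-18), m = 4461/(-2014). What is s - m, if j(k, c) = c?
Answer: -452717/2014 ≈ -224.78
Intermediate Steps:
m = -4461/2014 (m = 4461*(-1/2014) = -4461/2014 ≈ -2.2150)
s = -227 (s = 7 - (-18 + 5)*(-18) = 7 - (-13)*(-18) = 7 - 1*234 = 7 - 234 = -227)
s - m = -227 - 1*(-4461/2014) = -227 + 4461/2014 = -452717/2014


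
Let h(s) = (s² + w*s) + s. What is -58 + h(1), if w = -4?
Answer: -60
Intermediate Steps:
h(s) = s² - 3*s (h(s) = (s² - 4*s) + s = s² - 3*s)
-58 + h(1) = -58 + 1*(-3 + 1) = -58 + 1*(-2) = -58 - 2 = -60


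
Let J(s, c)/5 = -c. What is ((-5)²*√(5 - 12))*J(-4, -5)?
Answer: 625*I*√7 ≈ 1653.6*I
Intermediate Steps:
J(s, c) = -5*c (J(s, c) = 5*(-c) = -5*c)
((-5)²*√(5 - 12))*J(-4, -5) = ((-5)²*√(5 - 12))*(-5*(-5)) = (25*√(-7))*25 = (25*(I*√7))*25 = (25*I*√7)*25 = 625*I*√7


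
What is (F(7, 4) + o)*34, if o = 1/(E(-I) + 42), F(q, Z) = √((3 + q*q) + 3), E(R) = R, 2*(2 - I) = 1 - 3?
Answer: 34/39 + 34*√55 ≈ 253.02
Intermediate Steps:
I = 3 (I = 2 - (1 - 3)/2 = 2 - ½*(-2) = 2 + 1 = 3)
F(q, Z) = √(6 + q²) (F(q, Z) = √((3 + q²) + 3) = √(6 + q²))
o = 1/39 (o = 1/(-1*3 + 42) = 1/(-3 + 42) = 1/39 ≈ 0.025641)
(F(7, 4) + o)*34 = (√(6 + 7²) + 1/39)*34 = (√(6 + 49) + 1/39)*34 = (√55 + 1/39)*34 = (1/39 + √55)*34 = 34/39 + 34*√55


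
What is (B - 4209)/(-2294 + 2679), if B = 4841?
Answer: 632/385 ≈ 1.6416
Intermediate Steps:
(B - 4209)/(-2294 + 2679) = (4841 - 4209)/(-2294 + 2679) = 632/385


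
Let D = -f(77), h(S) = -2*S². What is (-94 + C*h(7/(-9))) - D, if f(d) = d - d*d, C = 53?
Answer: -486820/81 ≈ -6010.1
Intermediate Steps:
f(d) = d - d²
D = 5852 (D = -77*(1 - 1*77) = -77*(1 - 77) = -77*(-76) = -1*(-5852) = 5852)
(-94 + C*h(7/(-9))) - D = (-94 + 53*(-2*(7/(-9))²)) - 1*5852 = (-94 + 53*(-2*(7*(-⅑))²)) - 5852 = (-94 + 53*(-2*(-7/9)²)) - 5852 = (-94 + 53*(-2*49/81)) - 5852 = (-94 + 53*(-98/81)) - 5852 = (-94 - 5194/81) - 5852 = -12808/81 - 5852 = -486820/81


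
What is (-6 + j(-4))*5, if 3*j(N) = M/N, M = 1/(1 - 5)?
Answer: -1435/48 ≈ -29.896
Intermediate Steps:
M = -1/4 (M = 1/(-4) = -1/4 ≈ -0.25000)
j(N) = -1/(12*N) (j(N) = (-1/(4*N))/3 = -1/(12*N))
(-6 + j(-4))*5 = (-6 - 1/12/(-4))*5 = (-6 - 1/12*(-1/4))*5 = (-6 + 1/48)*5 = -287/48*5 = -1435/48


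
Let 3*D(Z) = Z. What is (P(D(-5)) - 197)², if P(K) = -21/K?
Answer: 850084/25 ≈ 34003.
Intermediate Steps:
D(Z) = Z/3
(P(D(-5)) - 197)² = (-21/((⅓)*(-5)) - 197)² = (-21/(-5/3) - 197)² = (-21*(-⅗) - 197)² = (63/5 - 197)² = (-922/5)² = 850084/25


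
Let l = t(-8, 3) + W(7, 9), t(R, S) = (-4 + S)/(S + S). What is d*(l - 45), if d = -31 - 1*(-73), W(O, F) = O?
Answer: -1603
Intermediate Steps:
d = 42 (d = -31 + 73 = 42)
t(R, S) = (-4 + S)/(2*S) (t(R, S) = (-4 + S)/((2*S)) = (-4 + S)*(1/(2*S)) = (-4 + S)/(2*S))
l = 41/6 (l = (½)*(-4 + 3)/3 + 7 = (½)*(⅓)*(-1) + 7 = -⅙ + 7 = 41/6 ≈ 6.8333)
d*(l - 45) = 42*(41/6 - 45) = 42*(-229/6) = -1603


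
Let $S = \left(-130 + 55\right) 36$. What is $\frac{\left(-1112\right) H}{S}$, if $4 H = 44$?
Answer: $\frac{3058}{675} \approx 4.5304$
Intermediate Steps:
$H = 11$ ($H = \frac{1}{4} \cdot 44 = 11$)
$S = -2700$ ($S = \left(-75\right) 36 = -2700$)
$\frac{\left(-1112\right) H}{S} = \frac{\left(-1112\right) 11}{-2700} = \left(-12232\right) \left(- \frac{1}{2700}\right) = \frac{3058}{675}$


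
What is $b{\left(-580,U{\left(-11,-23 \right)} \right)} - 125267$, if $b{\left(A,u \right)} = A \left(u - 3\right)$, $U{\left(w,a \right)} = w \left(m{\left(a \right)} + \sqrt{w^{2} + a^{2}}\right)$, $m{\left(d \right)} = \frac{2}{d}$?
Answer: $- \frac{2853881}{23} + 31900 \sqrt{26} \approx 38577.0$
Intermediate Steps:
$U{\left(w,a \right)} = w \left(\sqrt{a^{2} + w^{2}} + \frac{2}{a}\right)$ ($U{\left(w,a \right)} = w \left(\frac{2}{a} + \sqrt{w^{2} + a^{2}}\right) = w \left(\frac{2}{a} + \sqrt{a^{2} + w^{2}}\right) = w \left(\sqrt{a^{2} + w^{2}} + \frac{2}{a}\right)$)
$b{\left(A,u \right)} = A \left(-3 + u\right)$
$b{\left(-580,U{\left(-11,-23 \right)} \right)} - 125267 = - 580 \left(-3 - \frac{11 \left(2 - 23 \sqrt{\left(-23\right)^{2} + \left(-11\right)^{2}}\right)}{-23}\right) - 125267 = - 580 \left(-3 - - \frac{11 \left(2 - 23 \sqrt{529 + 121}\right)}{23}\right) - 125267 = - 580 \left(-3 - - \frac{11 \left(2 - 23 \sqrt{650}\right)}{23}\right) - 125267 = - 580 \left(-3 - - \frac{11 \left(2 - 23 \cdot 5 \sqrt{26}\right)}{23}\right) - 125267 = - 580 \left(-3 - - \frac{11 \left(2 - 115 \sqrt{26}\right)}{23}\right) - 125267 = - 580 \left(-3 + \left(\frac{22}{23} - 55 \sqrt{26}\right)\right) - 125267 = - 580 \left(- \frac{47}{23} - 55 \sqrt{26}\right) - 125267 = \left(\frac{27260}{23} + 31900 \sqrt{26}\right) - 125267 = - \frac{2853881}{23} + 31900 \sqrt{26}$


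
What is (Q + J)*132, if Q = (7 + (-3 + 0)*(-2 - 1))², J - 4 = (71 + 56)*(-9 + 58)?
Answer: 855756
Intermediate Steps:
J = 6227 (J = 4 + (71 + 56)*(-9 + 58) = 4 + 127*49 = 4 + 6223 = 6227)
Q = 256 (Q = (7 - 3*(-3))² = (7 + 9)² = 16² = 256)
(Q + J)*132 = (256 + 6227)*132 = 6483*132 = 855756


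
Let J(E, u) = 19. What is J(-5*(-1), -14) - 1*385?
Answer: -366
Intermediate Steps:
J(-5*(-1), -14) - 1*385 = 19 - 1*385 = 19 - 385 = -366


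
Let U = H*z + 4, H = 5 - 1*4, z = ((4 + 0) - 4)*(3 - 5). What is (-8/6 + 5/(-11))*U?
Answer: -236/33 ≈ -7.1515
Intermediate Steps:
z = 0 (z = (4 - 4)*(-2) = 0*(-2) = 0)
H = 1 (H = 5 - 4 = 1)
U = 4 (U = 1*0 + 4 = 0 + 4 = 4)
(-8/6 + 5/(-11))*U = (-8/6 + 5/(-11))*4 = (-8*⅙ + 5*(-1/11))*4 = (-4/3 - 5/11)*4 = -59/33*4 = -236/33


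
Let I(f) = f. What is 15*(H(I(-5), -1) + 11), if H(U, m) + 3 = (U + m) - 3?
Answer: -15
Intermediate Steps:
H(U, m) = -6 + U + m (H(U, m) = -3 + ((U + m) - 3) = -3 + (-3 + U + m) = -6 + U + m)
15*(H(I(-5), -1) + 11) = 15*((-6 - 5 - 1) + 11) = 15*(-12 + 11) = 15*(-1) = -15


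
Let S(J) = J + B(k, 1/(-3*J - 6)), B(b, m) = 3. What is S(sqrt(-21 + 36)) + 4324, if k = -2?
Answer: 4327 + sqrt(15) ≈ 4330.9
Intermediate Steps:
S(J) = 3 + J (S(J) = J + 3 = 3 + J)
S(sqrt(-21 + 36)) + 4324 = (3 + sqrt(-21 + 36)) + 4324 = (3 + sqrt(15)) + 4324 = 4327 + sqrt(15)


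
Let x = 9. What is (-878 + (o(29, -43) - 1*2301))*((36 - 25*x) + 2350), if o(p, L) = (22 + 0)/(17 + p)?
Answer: -157982066/23 ≈ -6.8688e+6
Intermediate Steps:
o(p, L) = 22/(17 + p)
(-878 + (o(29, -43) - 1*2301))*((36 - 25*x) + 2350) = (-878 + (22/(17 + 29) - 1*2301))*((36 - 25*9) + 2350) = (-878 + (22/46 - 2301))*((36 - 225) + 2350) = (-878 + (22*(1/46) - 2301))*(-189 + 2350) = (-878 + (11/23 - 2301))*2161 = (-878 - 52912/23)*2161 = -73106/23*2161 = -157982066/23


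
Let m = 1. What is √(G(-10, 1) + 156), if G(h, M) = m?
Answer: √157 ≈ 12.530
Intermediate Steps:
G(h, M) = 1
√(G(-10, 1) + 156) = √(1 + 156) = √157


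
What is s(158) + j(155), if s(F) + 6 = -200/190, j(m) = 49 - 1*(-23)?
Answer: 1234/19 ≈ 64.947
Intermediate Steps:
j(m) = 72 (j(m) = 49 + 23 = 72)
s(F) = -134/19 (s(F) = -6 - 200/190 = -6 - 200*1/190 = -6 - 20/19 = -134/19)
s(158) + j(155) = -134/19 + 72 = 1234/19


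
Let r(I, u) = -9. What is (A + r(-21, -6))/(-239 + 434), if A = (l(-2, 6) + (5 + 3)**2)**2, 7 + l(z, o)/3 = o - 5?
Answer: 2107/195 ≈ 10.805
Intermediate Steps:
l(z, o) = -36 + 3*o (l(z, o) = -21 + 3*(o - 5) = -21 + 3*(-5 + o) = -21 + (-15 + 3*o) = -36 + 3*o)
A = 2116 (A = ((-36 + 3*6) + (5 + 3)**2)**2 = ((-36 + 18) + 8**2)**2 = (-18 + 64)**2 = 46**2 = 2116)
(A + r(-21, -6))/(-239 + 434) = (2116 - 9)/(-239 + 434) = 2107/195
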